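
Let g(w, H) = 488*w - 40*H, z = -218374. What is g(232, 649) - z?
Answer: 305630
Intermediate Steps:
g(w, H) = -40*H + 488*w
g(232, 649) - z = (-40*649 + 488*232) - 1*(-218374) = (-25960 + 113216) + 218374 = 87256 + 218374 = 305630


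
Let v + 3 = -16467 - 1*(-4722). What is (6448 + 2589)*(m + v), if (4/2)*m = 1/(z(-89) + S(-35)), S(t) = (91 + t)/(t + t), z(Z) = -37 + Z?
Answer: -134619390353/1268 ≈ -1.0617e+8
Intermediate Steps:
S(t) = (91 + t)/(2*t) (S(t) = (91 + t)/((2*t)) = (91 + t)*(1/(2*t)) = (91 + t)/(2*t))
v = -11748 (v = -3 + (-16467 - 1*(-4722)) = -3 + (-16467 + 4722) = -3 - 11745 = -11748)
m = -5/1268 (m = 1/(2*((-37 - 89) + (½)*(91 - 35)/(-35))) = 1/(2*(-126 + (½)*(-1/35)*56)) = 1/(2*(-126 - ⅘)) = 1/(2*(-634/5)) = (½)*(-5/634) = -5/1268 ≈ -0.0039432)
(6448 + 2589)*(m + v) = (6448 + 2589)*(-5/1268 - 11748) = 9037*(-14896469/1268) = -134619390353/1268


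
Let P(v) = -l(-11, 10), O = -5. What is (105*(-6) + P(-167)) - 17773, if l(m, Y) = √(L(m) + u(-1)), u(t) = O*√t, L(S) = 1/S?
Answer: -18403 - √(-11 - 605*I)/11 ≈ -18405.0 + 1.5956*I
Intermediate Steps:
u(t) = -5*√t
l(m, Y) = √(1/m - 5*I)
P(v) = -√(-1/11 - 5*I) (P(v) = -√(1/(-11) - 5*I) = -√(-1/11 - 5*I))
(105*(-6) + P(-167)) - 17773 = (105*(-6) - √(-11 - 605*I)/11) - 17773 = (-630 - √(-11 - 605*I)/11) - 17773 = -18403 - √(-11 - 605*I)/11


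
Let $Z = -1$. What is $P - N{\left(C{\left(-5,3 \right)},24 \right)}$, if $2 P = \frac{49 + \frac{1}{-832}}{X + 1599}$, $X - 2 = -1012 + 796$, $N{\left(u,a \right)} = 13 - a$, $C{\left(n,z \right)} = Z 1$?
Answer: $\frac{25391807}{2304640} \approx 11.018$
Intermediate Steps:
$C{\left(n,z \right)} = -1$ ($C{\left(n,z \right)} = \left(-1\right) 1 = -1$)
$X = -214$ ($X = 2 + \left(-1012 + 796\right) = 2 - 216 = -214$)
$P = \frac{40767}{2304640}$ ($P = \frac{\left(49 + \frac{1}{-832}\right) \frac{1}{-214 + 1599}}{2} = \frac{\left(49 - \frac{1}{832}\right) \frac{1}{1385}}{2} = \frac{\frac{40767}{832} \cdot \frac{1}{1385}}{2} = \frac{1}{2} \cdot \frac{40767}{1152320} = \frac{40767}{2304640} \approx 0.017689$)
$P - N{\left(C{\left(-5,3 \right)},24 \right)} = \frac{40767}{2304640} - \left(13 - 24\right) = \frac{40767}{2304640} - -11 = \frac{40767}{2304640} + 11 = \frac{25391807}{2304640}$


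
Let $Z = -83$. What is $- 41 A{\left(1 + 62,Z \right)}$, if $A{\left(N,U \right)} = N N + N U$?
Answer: $51660$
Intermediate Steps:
$A{\left(N,U \right)} = N^{2} + N U$
$- 41 A{\left(1 + 62,Z \right)} = - 41 \left(1 + 62\right) \left(\left(1 + 62\right) - 83\right) = - 41 \cdot 63 \left(63 - 83\right) = - 41 \cdot 63 \left(-20\right) = \left(-41\right) \left(-1260\right) = 51660$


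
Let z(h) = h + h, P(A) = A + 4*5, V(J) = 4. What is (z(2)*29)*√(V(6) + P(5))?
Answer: 116*√29 ≈ 624.68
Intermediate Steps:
P(A) = 20 + A (P(A) = A + 20 = 20 + A)
z(h) = 2*h
(z(2)*29)*√(V(6) + P(5)) = ((2*2)*29)*√(4 + (20 + 5)) = (4*29)*√(4 + 25) = 116*√29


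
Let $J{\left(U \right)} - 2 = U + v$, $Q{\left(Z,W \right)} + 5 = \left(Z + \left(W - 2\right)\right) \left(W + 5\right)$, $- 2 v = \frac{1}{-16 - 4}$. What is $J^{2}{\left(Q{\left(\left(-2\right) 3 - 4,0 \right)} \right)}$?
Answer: $\frac{6345361}{1600} \approx 3965.9$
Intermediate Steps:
$v = \frac{1}{40}$ ($v = - \frac{1}{2 \left(-16 - 4\right)} = - \frac{1}{2 \left(-20\right)} = \left(- \frac{1}{2}\right) \left(- \frac{1}{20}\right) = \frac{1}{40} \approx 0.025$)
$Q{\left(Z,W \right)} = -5 + \left(5 + W\right) \left(-2 + W + Z\right)$ ($Q{\left(Z,W \right)} = -5 + \left(Z + \left(W - 2\right)\right) \left(W + 5\right) = -5 + \left(Z + \left(-2 + W\right)\right) \left(5 + W\right) = -5 + \left(-2 + W + Z\right) \left(5 + W\right) = -5 + \left(5 + W\right) \left(-2 + W + Z\right)$)
$J{\left(U \right)} = \frac{81}{40} + U$ ($J{\left(U \right)} = 2 + \left(U + \frac{1}{40}\right) = 2 + \left(\frac{1}{40} + U\right) = \frac{81}{40} + U$)
$J^{2}{\left(Q{\left(\left(-2\right) 3 - 4,0 \right)} \right)} = \left(\frac{81}{40} + \left(-15 + 0^{2} + 3 \cdot 0 + 5 \left(\left(-2\right) 3 - 4\right) + 0 \left(\left(-2\right) 3 - 4\right)\right)\right)^{2} = \left(\frac{81}{40} + \left(-15 + 0 + 0 + 5 \left(-6 - 4\right) + 0 \left(-6 - 4\right)\right)\right)^{2} = \left(\frac{81}{40} + \left(-15 + 0 + 0 + 5 \left(-10\right) + 0 \left(-10\right)\right)\right)^{2} = \left(\frac{81}{40} + \left(-15 + 0 + 0 - 50 + 0\right)\right)^{2} = \left(\frac{81}{40} - 65\right)^{2} = \left(- \frac{2519}{40}\right)^{2} = \frac{6345361}{1600}$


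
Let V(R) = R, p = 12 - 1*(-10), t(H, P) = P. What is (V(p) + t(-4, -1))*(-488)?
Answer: -10248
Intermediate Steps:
p = 22 (p = 12 + 10 = 22)
(V(p) + t(-4, -1))*(-488) = (22 - 1)*(-488) = 21*(-488) = -10248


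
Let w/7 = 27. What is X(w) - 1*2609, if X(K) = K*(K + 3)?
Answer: 33679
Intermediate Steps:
w = 189 (w = 7*27 = 189)
X(K) = K*(3 + K)
X(w) - 1*2609 = 189*(3 + 189) - 1*2609 = 189*192 - 2609 = 36288 - 2609 = 33679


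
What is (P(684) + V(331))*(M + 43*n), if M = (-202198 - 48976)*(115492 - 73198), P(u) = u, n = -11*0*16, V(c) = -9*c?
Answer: 24380136493020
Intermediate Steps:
n = 0 (n = 0*16 = 0)
M = -10623153156 (M = -251174*42294 = -10623153156)
(P(684) + V(331))*(M + 43*n) = (684 - 9*331)*(-10623153156 + 43*0) = (684 - 2979)*(-10623153156 + 0) = -2295*(-10623153156) = 24380136493020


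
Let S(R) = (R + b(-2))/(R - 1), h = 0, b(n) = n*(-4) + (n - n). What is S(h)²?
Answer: 64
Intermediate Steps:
b(n) = -4*n (b(n) = -4*n + 0 = -4*n)
S(R) = (8 + R)/(-1 + R) (S(R) = (R - 4*(-2))/(R - 1) = (R + 8)/(-1 + R) = (8 + R)/(-1 + R))
S(h)² = ((8 + 0)/(-1 + 0))² = (8/(-1))² = (-1*8)² = (-8)² = 64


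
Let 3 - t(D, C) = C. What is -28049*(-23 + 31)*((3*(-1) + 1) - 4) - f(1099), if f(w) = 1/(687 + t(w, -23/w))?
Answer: 1020983150117/758333 ≈ 1.3464e+6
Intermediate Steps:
t(D, C) = 3 - C
f(w) = 1/(690 + 23/w) (f(w) = 1/(687 + (3 - (-23)/w)) = 1/(687 + (3 + 23/w)) = 1/(690 + 23/w))
-28049*(-23 + 31)*((3*(-1) + 1) - 4) - f(1099) = -28049*(-23 + 31)*((3*(-1) + 1) - 4) - 1099/(23*(1 + 30*1099)) = -224392*((-3 + 1) - 4) - 1099/(23*(1 + 32970)) = -224392*(-2 - 4) - 1099/(23*32971) = -224392*(-6) - 1099/(23*32971) = -28049*(-48) - 1*1099/758333 = 1346352 - 1099/758333 = 1020983150117/758333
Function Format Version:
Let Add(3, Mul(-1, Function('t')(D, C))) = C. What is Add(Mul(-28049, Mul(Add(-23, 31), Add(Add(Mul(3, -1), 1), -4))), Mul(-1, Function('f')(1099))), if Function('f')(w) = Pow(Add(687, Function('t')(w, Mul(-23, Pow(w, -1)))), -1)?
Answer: Rational(1020983150117, 758333) ≈ 1.3464e+6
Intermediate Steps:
Function('t')(D, C) = Add(3, Mul(-1, C))
Function('f')(w) = Pow(Add(690, Mul(23, Pow(w, -1))), -1) (Function('f')(w) = Pow(Add(687, Add(3, Mul(-1, Mul(-23, Pow(w, -1))))), -1) = Pow(Add(687, Add(3, Mul(23, Pow(w, -1)))), -1) = Pow(Add(690, Mul(23, Pow(w, -1))), -1))
Add(Mul(-28049, Mul(Add(-23, 31), Add(Add(Mul(3, -1), 1), -4))), Mul(-1, Function('f')(1099))) = Add(Mul(-28049, Mul(Add(-23, 31), Add(Add(Mul(3, -1), 1), -4))), Mul(-1, Mul(Rational(1, 23), 1099, Pow(Add(1, Mul(30, 1099)), -1)))) = Add(Mul(-28049, Mul(8, Add(Add(-3, 1), -4))), Mul(-1, Mul(Rational(1, 23), 1099, Pow(Add(1, 32970), -1)))) = Add(Mul(-28049, Mul(8, Add(-2, -4))), Mul(-1, Mul(Rational(1, 23), 1099, Pow(32971, -1)))) = Add(Mul(-28049, Mul(8, -6)), Mul(-1, Mul(Rational(1, 23), 1099, Rational(1, 32971)))) = Add(Mul(-28049, -48), Mul(-1, Rational(1099, 758333))) = Add(1346352, Rational(-1099, 758333)) = Rational(1020983150117, 758333)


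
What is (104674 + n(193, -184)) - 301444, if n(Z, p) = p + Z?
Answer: -196761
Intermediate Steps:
n(Z, p) = Z + p
(104674 + n(193, -184)) - 301444 = (104674 + (193 - 184)) - 301444 = (104674 + 9) - 301444 = 104683 - 301444 = -196761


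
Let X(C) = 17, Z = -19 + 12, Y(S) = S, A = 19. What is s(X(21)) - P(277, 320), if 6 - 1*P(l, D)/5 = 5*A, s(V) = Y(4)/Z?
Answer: 3111/7 ≈ 444.43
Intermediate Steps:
Z = -7
s(V) = -4/7 (s(V) = 4/(-7) = 4*(-⅐) = -4/7)
P(l, D) = -445 (P(l, D) = 30 - 25*19 = 30 - 5*95 = 30 - 475 = -445)
s(X(21)) - P(277, 320) = -4/7 - 1*(-445) = -4/7 + 445 = 3111/7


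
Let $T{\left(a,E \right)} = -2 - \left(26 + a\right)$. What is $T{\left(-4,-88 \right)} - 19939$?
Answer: $-19963$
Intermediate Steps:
$T{\left(a,E \right)} = -28 - a$ ($T{\left(a,E \right)} = -2 - \left(26 + a\right) = -28 - a$)
$T{\left(-4,-88 \right)} - 19939 = \left(-28 - -4\right) - 19939 = \left(-28 + 4\right) - 19939 = -24 - 19939 = -19963$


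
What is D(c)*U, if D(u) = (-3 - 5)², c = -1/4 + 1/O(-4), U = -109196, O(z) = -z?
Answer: -6988544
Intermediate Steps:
c = 0 (c = -1/4 + 1/(-1*(-4)) = -1*¼ + 1/4 = -¼ + 1*(¼) = -¼ + ¼ = 0)
D(u) = 64 (D(u) = (-8)² = 64)
D(c)*U = 64*(-109196) = -6988544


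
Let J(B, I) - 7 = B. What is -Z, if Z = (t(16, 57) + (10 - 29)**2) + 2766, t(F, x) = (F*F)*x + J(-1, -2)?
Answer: -17725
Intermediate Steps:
J(B, I) = 7 + B
t(F, x) = 6 + x*F**2 (t(F, x) = (F*F)*x + (7 - 1) = F**2*x + 6 = x*F**2 + 6 = 6 + x*F**2)
Z = 17725 (Z = ((6 + 57*16**2) + (10 - 29)**2) + 2766 = ((6 + 57*256) + (-19)**2) + 2766 = ((6 + 14592) + 361) + 2766 = (14598 + 361) + 2766 = 14959 + 2766 = 17725)
-Z = -1*17725 = -17725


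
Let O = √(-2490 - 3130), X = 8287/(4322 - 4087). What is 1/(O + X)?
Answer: 1947445/379038869 - 110450*I*√1405/379038869 ≈ 0.0051379 - 0.010922*I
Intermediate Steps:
X = 8287/235 ≈ 35.264
O = 2*I*√1405 (O = √(-5620) = 2*I*√1405 ≈ 74.967*I)
1/(O + X) = 1/(2*I*√1405 + 8287/235) = 1/(8287/235 + 2*I*√1405)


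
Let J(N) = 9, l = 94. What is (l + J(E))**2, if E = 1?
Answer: 10609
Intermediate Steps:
(l + J(E))**2 = (94 + 9)**2 = 103**2 = 10609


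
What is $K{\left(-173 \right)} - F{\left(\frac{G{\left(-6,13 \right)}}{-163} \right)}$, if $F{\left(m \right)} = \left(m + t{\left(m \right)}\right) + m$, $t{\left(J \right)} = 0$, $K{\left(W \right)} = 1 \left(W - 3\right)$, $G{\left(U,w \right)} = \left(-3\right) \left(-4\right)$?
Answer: $- \frac{28664}{163} \approx -175.85$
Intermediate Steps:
$G{\left(U,w \right)} = 12$
$K{\left(W \right)} = -3 + W$ ($K{\left(W \right)} = 1 \left(-3 + W\right) = -3 + W$)
$F{\left(m \right)} = 2 m$ ($F{\left(m \right)} = \left(m + 0\right) + m = m + m = 2 m$)
$K{\left(-173 \right)} - F{\left(\frac{G{\left(-6,13 \right)}}{-163} \right)} = \left(-3 - 173\right) - 2 \frac{12}{-163} = -176 - 2 \cdot 12 \left(- \frac{1}{163}\right) = -176 - 2 \left(- \frac{12}{163}\right) = -176 - - \frac{24}{163} = -176 + \frac{24}{163} = - \frac{28664}{163}$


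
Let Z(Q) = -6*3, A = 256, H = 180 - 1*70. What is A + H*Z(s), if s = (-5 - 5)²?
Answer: -1724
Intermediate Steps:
H = 110 (H = 180 - 70 = 110)
s = 100 (s = (-10)² = 100)
Z(Q) = -18
A + H*Z(s) = 256 + 110*(-18) = 256 - 1980 = -1724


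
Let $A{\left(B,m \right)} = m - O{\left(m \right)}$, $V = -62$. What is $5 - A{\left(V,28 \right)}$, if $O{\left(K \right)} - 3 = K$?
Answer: $8$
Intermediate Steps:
$O{\left(K \right)} = 3 + K$
$A{\left(B,m \right)} = -3$ ($A{\left(B,m \right)} = m - \left(3 + m\right) = -3$)
$5 - A{\left(V,28 \right)} = 5 - -3 = 5 + 3 = 8$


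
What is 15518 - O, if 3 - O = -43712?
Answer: -28197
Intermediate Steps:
O = 43715 (O = 3 - 1*(-43712) = 3 + 43712 = 43715)
15518 - O = 15518 - 1*43715 = 15518 - 43715 = -28197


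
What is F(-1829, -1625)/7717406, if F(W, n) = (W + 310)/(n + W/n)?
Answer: 2468375/20364660083176 ≈ 1.2121e-7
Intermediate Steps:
F(W, n) = (310 + W)/(n + W/n)
F(-1829, -1625)/7717406 = -1625*(310 - 1829)/(-1829 + (-1625)²)/7717406 = -1625*(-1519)/(-1829 + 2640625)*(1/7717406) = -1625*(-1519)/2638796*(1/7717406) = -1625*1/2638796*(-1519)*(1/7717406) = (2468375/2638796)*(1/7717406) = 2468375/20364660083176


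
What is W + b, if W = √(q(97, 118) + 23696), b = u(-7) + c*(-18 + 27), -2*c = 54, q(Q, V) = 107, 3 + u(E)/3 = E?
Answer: -273 + √23803 ≈ -118.72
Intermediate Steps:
u(E) = -9 + 3*E
c = -27 (c = -½*54 = -27)
b = -273 (b = (-9 + 3*(-7)) - 27*(-18 + 27) = (-9 - 21) - 27*9 = -30 - 243 = -273)
W = √23803 (W = √(107 + 23696) = √23803 ≈ 154.28)
W + b = √23803 - 273 = -273 + √23803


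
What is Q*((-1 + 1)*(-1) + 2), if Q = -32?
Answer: -64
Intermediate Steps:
Q*((-1 + 1)*(-1) + 2) = -32*((-1 + 1)*(-1) + 2) = -32*(0*(-1) + 2) = -32*(0 + 2) = -32*2 = -64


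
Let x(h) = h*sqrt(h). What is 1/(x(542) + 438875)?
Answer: 438875/192452045537 - 542*sqrt(542)/192452045537 ≈ 2.2149e-6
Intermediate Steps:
x(h) = h**(3/2)
1/(x(542) + 438875) = 1/(542**(3/2) + 438875) = 1/(542*sqrt(542) + 438875) = 1/(438875 + 542*sqrt(542))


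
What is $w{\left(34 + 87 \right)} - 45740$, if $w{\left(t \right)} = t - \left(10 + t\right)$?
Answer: $-45750$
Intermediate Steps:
$w{\left(t \right)} = -10$
$w{\left(34 + 87 \right)} - 45740 = -10 - 45740 = -45750$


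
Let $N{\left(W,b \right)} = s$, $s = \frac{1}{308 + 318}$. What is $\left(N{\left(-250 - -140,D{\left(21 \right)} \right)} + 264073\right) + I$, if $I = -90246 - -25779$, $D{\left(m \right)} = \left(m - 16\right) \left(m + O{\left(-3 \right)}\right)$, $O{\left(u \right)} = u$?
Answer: $\frac{124953357}{626} \approx 1.9961 \cdot 10^{5}$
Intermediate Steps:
$s = \frac{1}{626} \approx 0.0015974$
$D{\left(m \right)} = \left(-16 + m\right) \left(-3 + m\right)$ ($D{\left(m \right)} = \left(m - 16\right) \left(m - 3\right) = \left(-16 + m\right) \left(-3 + m\right)$)
$N{\left(W,b \right)} = \frac{1}{626}$
$I = -64467$ ($I = -90246 + 25779 = -64467$)
$\left(N{\left(-250 - -140,D{\left(21 \right)} \right)} + 264073\right) + I = \left(\frac{1}{626} + 264073\right) - 64467 = \frac{165309699}{626} - 64467 = \frac{124953357}{626}$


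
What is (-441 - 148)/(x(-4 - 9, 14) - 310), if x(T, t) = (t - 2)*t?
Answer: 589/142 ≈ 4.1479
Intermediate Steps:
x(T, t) = t*(-2 + t) (x(T, t) = (-2 + t)*t = t*(-2 + t))
(-441 - 148)/(x(-4 - 9, 14) - 310) = (-441 - 148)/(14*(-2 + 14) - 310) = -589/(14*12 - 310) = -589/(168 - 310) = -589/(-142) = -1/142*(-589) = 589/142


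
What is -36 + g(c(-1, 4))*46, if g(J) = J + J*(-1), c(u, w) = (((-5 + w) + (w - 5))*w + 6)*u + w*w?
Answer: -36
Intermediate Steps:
c(u, w) = w² + u*(6 + w*(-10 + 2*w)) (c(u, w) = (((-5 + w) + (-5 + w))*w + 6)*u + w² = ((-10 + 2*w)*w + 6)*u + w² = (w*(-10 + 2*w) + 6)*u + w² = (6 + w*(-10 + 2*w))*u + w² = u*(6 + w*(-10 + 2*w)) + w² = w² + u*(6 + w*(-10 + 2*w)))
g(J) = 0 (g(J) = J - J = 0)
-36 + g(c(-1, 4))*46 = -36 + 0*46 = -36 + 0 = -36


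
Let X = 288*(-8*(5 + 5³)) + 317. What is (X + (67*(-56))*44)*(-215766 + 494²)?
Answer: -13125506570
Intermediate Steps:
X = -299203 (X = 288*(-8*(5 + 125)) + 317 = 288*(-8*130) + 317 = 288*(-1040) + 317 = -299520 + 317 = -299203)
(X + (67*(-56))*44)*(-215766 + 494²) = (-299203 + (67*(-56))*44)*(-215766 + 494²) = (-299203 - 3752*44)*(-215766 + 244036) = (-299203 - 165088)*28270 = -464291*28270 = -13125506570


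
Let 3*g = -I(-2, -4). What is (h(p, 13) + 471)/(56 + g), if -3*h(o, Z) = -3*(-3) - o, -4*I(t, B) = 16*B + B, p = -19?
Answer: 1385/151 ≈ 9.1722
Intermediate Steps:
I(t, B) = -17*B/4 (I(t, B) = -(16*B + B)/4 = -17*B/4)
g = -17/3 (g = (-(-17)*(-4)/4)/3 = (-1*17)/3 = (⅓)*(-17) = -17/3 ≈ -5.6667)
h(o, Z) = -3 + o/3 (h(o, Z) = -(-3*(-3) - o)/3 = -(9 - o)/3 = -3 + o/3)
(h(p, 13) + 471)/(56 + g) = ((-3 + (⅓)*(-19)) + 471)/(56 - 17/3) = ((-3 - 19/3) + 471)/(151/3) = (-28/3 + 471)*(3/151) = (1385/3)*(3/151) = 1385/151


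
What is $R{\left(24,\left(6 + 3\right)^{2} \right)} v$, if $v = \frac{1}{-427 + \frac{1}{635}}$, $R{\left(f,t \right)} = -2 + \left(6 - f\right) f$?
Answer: $\frac{137795}{135572} \approx 1.0164$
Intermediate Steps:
$R{\left(f,t \right)} = -2 + f \left(6 - f\right)$
$v = - \frac{635}{271144}$ ($v = \frac{1}{-427 + \frac{1}{635}} = \frac{1}{- \frac{271144}{635}} = - \frac{635}{271144} \approx -0.0023419$)
$R{\left(24,\left(6 + 3\right)^{2} \right)} v = \left(-2 - 24^{2} + 6 \cdot 24\right) \left(- \frac{635}{271144}\right) = \left(-2 - 576 + 144\right) \left(- \frac{635}{271144}\right) = \left(-434\right) \left(- \frac{635}{271144}\right) = \frac{137795}{135572}$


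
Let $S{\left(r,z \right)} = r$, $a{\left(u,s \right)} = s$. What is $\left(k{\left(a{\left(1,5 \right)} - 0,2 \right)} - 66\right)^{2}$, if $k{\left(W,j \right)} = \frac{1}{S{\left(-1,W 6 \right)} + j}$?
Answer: $4225$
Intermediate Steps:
$k{\left(W,j \right)} = \frac{1}{-1 + j}$
$\left(k{\left(a{\left(1,5 \right)} - 0,2 \right)} - 66\right)^{2} = \left(\frac{1}{-1 + 2} - 66\right)^{2} = \left(1^{-1} - 66\right)^{2} = \left(1 - 66\right)^{2} = \left(-65\right)^{2} = 4225$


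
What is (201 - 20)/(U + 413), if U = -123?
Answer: 181/290 ≈ 0.62414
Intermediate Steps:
(201 - 20)/(U + 413) = (201 - 20)/(-123 + 413) = 181/290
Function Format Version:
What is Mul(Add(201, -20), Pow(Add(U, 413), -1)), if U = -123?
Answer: Rational(181, 290) ≈ 0.62414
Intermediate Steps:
Mul(Add(201, -20), Pow(Add(U, 413), -1)) = Mul(Add(201, -20), Pow(Add(-123, 413), -1)) = Mul(181, Pow(290, -1)) = Mul(181, Rational(1, 290)) = Rational(181, 290)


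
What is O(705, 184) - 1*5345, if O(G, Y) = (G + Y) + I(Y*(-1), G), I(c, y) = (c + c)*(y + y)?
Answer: -523336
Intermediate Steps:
I(c, y) = 4*c*y (I(c, y) = (2*c)*(2*y) = 4*c*y)
O(G, Y) = G + Y - 4*G*Y (O(G, Y) = (G + Y) + 4*(Y*(-1))*G = (G + Y) + 4*(-Y)*G = (G + Y) - 4*G*Y = G + Y - 4*G*Y)
O(705, 184) - 1*5345 = (705 + 184 - 4*705*184) - 1*5345 = (705 + 184 - 518880) - 5345 = -517991 - 5345 = -523336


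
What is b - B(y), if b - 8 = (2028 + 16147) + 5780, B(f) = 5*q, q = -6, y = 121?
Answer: 23993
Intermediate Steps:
B(f) = -30 (B(f) = 5*(-6) = -30)
b = 23963 (b = 8 + ((2028 + 16147) + 5780) = 8 + (18175 + 5780) = 8 + 23955 = 23963)
b - B(y) = 23963 - 1*(-30) = 23963 + 30 = 23993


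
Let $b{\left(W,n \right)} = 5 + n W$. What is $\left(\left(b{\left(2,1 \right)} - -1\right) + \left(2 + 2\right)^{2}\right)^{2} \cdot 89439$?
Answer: $51516864$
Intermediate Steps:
$b{\left(W,n \right)} = 5 + W n$
$\left(\left(b{\left(2,1 \right)} - -1\right) + \left(2 + 2\right)^{2}\right)^{2} \cdot 89439 = \left(\left(\left(5 + 2 \cdot 1\right) - -1\right) + \left(2 + 2\right)^{2}\right)^{2} \cdot 89439 = \left(\left(\left(5 + 2\right) + 1\right) + 4^{2}\right)^{2} \cdot 89439 = \left(\left(7 + 1\right) + 16\right)^{2} \cdot 89439 = \left(8 + 16\right)^{2} \cdot 89439 = 24^{2} \cdot 89439 = 576 \cdot 89439 = 51516864$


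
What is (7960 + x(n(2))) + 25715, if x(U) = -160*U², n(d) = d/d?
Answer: 33515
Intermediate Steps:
n(d) = 1
(7960 + x(n(2))) + 25715 = (7960 - 160*1²) + 25715 = (7960 - 160*1) + 25715 = (7960 - 160) + 25715 = 7800 + 25715 = 33515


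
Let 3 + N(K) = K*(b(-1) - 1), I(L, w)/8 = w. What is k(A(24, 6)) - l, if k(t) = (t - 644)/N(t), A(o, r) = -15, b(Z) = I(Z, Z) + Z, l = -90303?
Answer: 13273882/147 ≈ 90299.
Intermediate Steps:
I(L, w) = 8*w
b(Z) = 9*Z (b(Z) = 8*Z + Z = 9*Z)
N(K) = -3 - 10*K (N(K) = -3 + K*(9*(-1) - 1) = -3 + K*(-9 - 1) = -3 + K*(-10) = -3 - 10*K)
k(t) = (-644 + t)/(-3 - 10*t) (k(t) = (t - 644)/(-3 - 10*t) = (-644 + t)/(-3 - 10*t))
k(A(24, 6)) - l = (644 - 1*(-15))/(3 + 10*(-15)) - 1*(-90303) = (644 + 15)/(3 - 150) + 90303 = 659/(-147) + 90303 = -1/147*659 + 90303 = -659/147 + 90303 = 13273882/147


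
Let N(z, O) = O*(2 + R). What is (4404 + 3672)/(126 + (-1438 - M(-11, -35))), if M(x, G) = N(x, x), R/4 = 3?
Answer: -1346/193 ≈ -6.9741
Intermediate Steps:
R = 12 (R = 4*3 = 12)
N(z, O) = 14*O (N(z, O) = O*(2 + 12) = O*14 = 14*O)
M(x, G) = 14*x
(4404 + 3672)/(126 + (-1438 - M(-11, -35))) = (4404 + 3672)/(126 + (-1438 - 14*(-11))) = 8076/(126 + (-1438 - 1*(-154))) = 8076/(126 + (-1438 + 154)) = 8076/(126 - 1284) = 8076/(-1158) = 8076*(-1/1158) = -1346/193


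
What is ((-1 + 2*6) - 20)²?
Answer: 81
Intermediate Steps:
((-1 + 2*6) - 20)² = ((-1 + 12) - 20)² = (11 - 20)² = (-9)² = 81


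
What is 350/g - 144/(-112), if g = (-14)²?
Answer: 43/14 ≈ 3.0714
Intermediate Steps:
g = 196
350/g - 144/(-112) = 350/196 - 144/(-112) = 350*(1/196) - 144*(-1/112) = 25/14 + 9/7 = 43/14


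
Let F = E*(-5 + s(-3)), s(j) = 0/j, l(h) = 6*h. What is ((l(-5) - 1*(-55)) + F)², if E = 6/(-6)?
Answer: 900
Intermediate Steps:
s(j) = 0
E = -1 (E = 6*(-⅙) = -1)
F = 5 (F = -(-5 + 0) = -1*(-5) = 5)
((l(-5) - 1*(-55)) + F)² = ((6*(-5) - 1*(-55)) + 5)² = ((-30 + 55) + 5)² = (25 + 5)² = 30² = 900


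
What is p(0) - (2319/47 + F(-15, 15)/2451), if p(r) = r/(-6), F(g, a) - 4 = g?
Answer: -5683352/115197 ≈ -49.336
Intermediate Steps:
F(g, a) = 4 + g
p(r) = -r/6 (p(r) = r*(-1/6) = -r/6)
p(0) - (2319/47 + F(-15, 15)/2451) = -1/6*0 - (2319/47 + (4 - 15)/2451) = 0 - (2319*(1/47) - 11*1/2451) = 0 - (2319/47 - 11/2451) = 0 - 1*5683352/115197 = 0 - 5683352/115197 = -5683352/115197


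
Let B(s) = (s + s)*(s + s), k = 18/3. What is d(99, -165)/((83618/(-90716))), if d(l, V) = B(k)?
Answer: -6531552/41809 ≈ -156.22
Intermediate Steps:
k = 6 (k = 18*(⅓) = 6)
B(s) = 4*s² (B(s) = (2*s)*(2*s) = 4*s²)
d(l, V) = 144 (d(l, V) = 4*6² = 4*36 = 144)
d(99, -165)/((83618/(-90716))) = 144/((83618/(-90716))) = 144/((83618*(-1/90716))) = 144/(-41809/45358) = 144*(-45358/41809) = -6531552/41809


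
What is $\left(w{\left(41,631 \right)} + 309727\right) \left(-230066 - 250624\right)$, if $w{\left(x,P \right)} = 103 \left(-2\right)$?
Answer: $-148783649490$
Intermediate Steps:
$w{\left(x,P \right)} = -206$
$\left(w{\left(41,631 \right)} + 309727\right) \left(-230066 - 250624\right) = \left(-206 + 309727\right) \left(-230066 - 250624\right) = 309521 \left(-480690\right) = -148783649490$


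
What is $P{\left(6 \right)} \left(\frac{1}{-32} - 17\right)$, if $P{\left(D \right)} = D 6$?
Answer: $- \frac{4905}{8} \approx -613.13$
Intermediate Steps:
$P{\left(D \right)} = 6 D$
$P{\left(6 \right)} \left(\frac{1}{-32} - 17\right) = 6 \cdot 6 \left(\frac{1}{-32} - 17\right) = 36 \left(- \frac{1}{32} - 17\right) = 36 \left(- \frac{545}{32}\right) = - \frac{4905}{8}$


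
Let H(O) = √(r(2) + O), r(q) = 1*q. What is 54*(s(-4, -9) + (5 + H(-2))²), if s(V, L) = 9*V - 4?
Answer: -810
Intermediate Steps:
r(q) = q
s(V, L) = -4 + 9*V
H(O) = √(2 + O)
54*(s(-4, -9) + (5 + H(-2))²) = 54*((-4 + 9*(-4)) + (5 + √(2 - 2))²) = 54*((-4 - 36) + (5 + √0)²) = 54*(-40 + (5 + 0)²) = 54*(-40 + 5²) = 54*(-40 + 25) = 54*(-15) = -810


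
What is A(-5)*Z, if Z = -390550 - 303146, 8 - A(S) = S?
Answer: -9018048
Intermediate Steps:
A(S) = 8 - S
Z = -693696
A(-5)*Z = (8 - 1*(-5))*(-693696) = (8 + 5)*(-693696) = 13*(-693696) = -9018048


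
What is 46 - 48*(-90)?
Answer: 4366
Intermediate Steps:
46 - 48*(-90) = 46 + 4320 = 4366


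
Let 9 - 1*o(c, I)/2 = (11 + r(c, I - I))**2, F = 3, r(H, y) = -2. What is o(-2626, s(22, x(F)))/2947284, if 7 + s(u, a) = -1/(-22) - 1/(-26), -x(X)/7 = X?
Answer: -4/81869 ≈ -4.8859e-5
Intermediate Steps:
x(X) = -7*X
s(u, a) = -989/143 (s(u, a) = -7 + (-1/(-22) - 1/(-26)) = -7 + (-1*(-1/22) - 1*(-1/26)) = -7 + (1/22 + 1/26) = -7 + 12/143 = -989/143)
o(c, I) = -144 (o(c, I) = 18 - 2*(11 - 2)**2 = 18 - 2*9**2 = 18 - 2*81 = 18 - 162 = -144)
o(-2626, s(22, x(F)))/2947284 = -144/2947284 = -144*1/2947284 = -4/81869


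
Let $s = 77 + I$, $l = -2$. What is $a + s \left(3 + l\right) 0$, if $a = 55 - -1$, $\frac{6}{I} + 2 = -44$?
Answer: $56$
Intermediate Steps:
$I = - \frac{3}{23}$ ($I = \frac{6}{-2 - 44} = \frac{6}{-46} = 6 \left(- \frac{1}{46}\right) = - \frac{3}{23} \approx -0.13043$)
$a = 56$ ($a = 55 + 1 = 56$)
$s = \frac{1768}{23}$ ($s = 77 - \frac{3}{23} = \frac{1768}{23} \approx 76.87$)
$a + s \left(3 + l\right) 0 = 56 + \frac{1768 \left(3 - 2\right) 0}{23} = 56 + \frac{1768 \cdot 1 \cdot 0}{23} = 56 + \frac{1768}{23} \cdot 0 = 56 + 0 = 56$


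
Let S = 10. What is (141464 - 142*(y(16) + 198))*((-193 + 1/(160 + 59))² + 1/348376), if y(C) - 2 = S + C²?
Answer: 1673483088829459513/596730762 ≈ 2.8044e+9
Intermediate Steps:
y(C) = 12 + C² (y(C) = 2 + (10 + C²) = 12 + C²)
(141464 - 142*(y(16) + 198))*((-193 + 1/(160 + 59))² + 1/348376) = (141464 - 142*((12 + 16²) + 198))*((-193 + 1/(160 + 59))² + 1/348376) = (141464 - 142*((12 + 256) + 198))*((-193 + 1/219)² + 1/348376) = (141464 - 142*(268 + 198))*((-193 + 1/219)² + 1/348376) = (141464 - 142*466)*((-42266/219)² + 1/348376) = (141464 - 66172)*(1786414756/47961 + 1/348376) = 75292*(622344027084217/16708461336) = 1673483088829459513/596730762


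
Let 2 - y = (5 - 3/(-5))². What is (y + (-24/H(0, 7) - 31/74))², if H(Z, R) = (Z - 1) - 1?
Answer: 1081817881/3422500 ≈ 316.09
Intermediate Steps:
H(Z, R) = -2 + Z (H(Z, R) = (-1 + Z) - 1 = -2 + Z)
y = -734/25 (y = 2 - (5 - 3/(-5))² = 2 - (5 - ⅕*(-3))² = 2 - (5 + ⅗)² = 2 - (28/5)² = 2 - 1*784/25 = 2 - 784/25 = -734/25 ≈ -29.360)
(y + (-24/H(0, 7) - 31/74))² = (-734/25 + (-24/(-2 + 0) - 31/74))² = (-734/25 + (-24/(-2) - 31*1/74))² = (-734/25 + (-24*(-½) - 31/74))² = (-734/25 + (12 - 31/74))² = (-734/25 + 857/74)² = (-32891/1850)² = 1081817881/3422500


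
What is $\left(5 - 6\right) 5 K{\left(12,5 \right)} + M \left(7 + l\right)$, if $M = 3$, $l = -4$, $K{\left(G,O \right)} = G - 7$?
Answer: $-16$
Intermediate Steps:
$K{\left(G,O \right)} = -7 + G$ ($K{\left(G,O \right)} = G - 7 = -7 + G$)
$\left(5 - 6\right) 5 K{\left(12,5 \right)} + M \left(7 + l\right) = \left(5 - 6\right) 5 \left(-7 + 12\right) + 3 \left(7 - 4\right) = \left(-1\right) 5 \cdot 5 + 3 \cdot 3 = \left(-5\right) 5 + 9 = -25 + 9 = -16$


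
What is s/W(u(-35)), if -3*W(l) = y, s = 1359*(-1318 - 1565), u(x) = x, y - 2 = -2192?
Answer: -3917997/730 ≈ -5367.1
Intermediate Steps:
y = -2190 (y = 2 - 2192 = -2190)
s = -3917997 (s = 1359*(-2883) = -3917997)
W(l) = 730 (W(l) = -1/3*(-2190) = 730)
s/W(u(-35)) = -3917997/730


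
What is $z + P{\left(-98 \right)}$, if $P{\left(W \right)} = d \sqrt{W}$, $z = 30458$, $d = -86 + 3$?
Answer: $30458 - 581 i \sqrt{2} \approx 30458.0 - 821.66 i$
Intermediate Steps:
$d = -83$
$P{\left(W \right)} = - 83 \sqrt{W}$
$z + P{\left(-98 \right)} = 30458 - 83 \sqrt{-98} = 30458 - 83 \cdot 7 i \sqrt{2} = 30458 - 581 i \sqrt{2}$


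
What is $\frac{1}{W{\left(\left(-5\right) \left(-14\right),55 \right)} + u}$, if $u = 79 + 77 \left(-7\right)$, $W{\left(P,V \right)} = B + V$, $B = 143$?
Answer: $- \frac{1}{262} \approx -0.0038168$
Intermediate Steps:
$W{\left(P,V \right)} = 143 + V$
$u = -460$ ($u = 79 - 539 = -460$)
$\frac{1}{W{\left(\left(-5\right) \left(-14\right),55 \right)} + u} = \frac{1}{\left(143 + 55\right) - 460} = \frac{1}{198 - 460} = \frac{1}{-262} = - \frac{1}{262}$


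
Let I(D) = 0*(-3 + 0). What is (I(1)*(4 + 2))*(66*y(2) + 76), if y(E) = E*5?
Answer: 0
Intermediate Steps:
y(E) = 5*E
I(D) = 0 (I(D) = 0*(-3) = 0)
(I(1)*(4 + 2))*(66*y(2) + 76) = (0*(4 + 2))*(66*(5*2) + 76) = (0*6)*(66*10 + 76) = 0*(660 + 76) = 0*736 = 0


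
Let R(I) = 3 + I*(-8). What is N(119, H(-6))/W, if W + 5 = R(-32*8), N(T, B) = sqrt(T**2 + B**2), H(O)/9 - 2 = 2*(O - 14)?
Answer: 5*sqrt(5245)/2046 ≈ 0.17699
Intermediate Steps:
H(O) = -234 + 18*O (H(O) = 18 + 9*(2*(O - 14)) = 18 + 9*(2*(-14 + O)) = 18 + 9*(-28 + 2*O) = 18 + (-252 + 18*O) = -234 + 18*O)
R(I) = 3 - 8*I
N(T, B) = sqrt(B**2 + T**2)
W = 2046 (W = -5 + (3 - (-256)*8) = -5 + (3 - 8*(-256)) = -5 + (3 + 2048) = -5 + 2051 = 2046)
N(119, H(-6))/W = sqrt((-234 + 18*(-6))**2 + 119**2)/2046 = sqrt((-234 - 108)**2 + 14161)*(1/2046) = sqrt((-342)**2 + 14161)*(1/2046) = sqrt(116964 + 14161)*(1/2046) = sqrt(131125)*(1/2046) = (5*sqrt(5245))*(1/2046) = 5*sqrt(5245)/2046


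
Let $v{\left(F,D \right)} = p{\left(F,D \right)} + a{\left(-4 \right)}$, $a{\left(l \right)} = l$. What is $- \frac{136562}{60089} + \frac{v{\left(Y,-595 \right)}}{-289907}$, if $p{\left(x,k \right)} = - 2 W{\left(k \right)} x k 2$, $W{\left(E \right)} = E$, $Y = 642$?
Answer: $\frac{54589495082422}{17420221723} \approx 3133.7$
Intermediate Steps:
$p{\left(x,k \right)} = - 4 x k^{2}$ ($p{\left(x,k \right)} = - 2 k x k 2 = - 2 k k x 2 = - 2 k 2 k x = - 4 x k^{2}$)
$v{\left(F,D \right)} = -4 - 4 F D^{2}$ ($v{\left(F,D \right)} = - 4 F D^{2} - 4 = -4 - 4 F D^{2}$)
$- \frac{136562}{60089} + \frac{v{\left(Y,-595 \right)}}{-289907} = - \frac{136562}{60089} + \frac{-4 - 2568 \left(-595\right)^{2}}{-289907} = \left(-136562\right) \frac{1}{60089} + \left(-4 - 2568 \cdot 354025\right) \left(- \frac{1}{289907}\right) = - \frac{136562}{60089} + \left(-4 - 909136200\right) \left(- \frac{1}{289907}\right) = - \frac{136562}{60089} - - \frac{909136204}{289907} = - \frac{136562}{60089} + \frac{909136204}{289907} = \frac{54589495082422}{17420221723}$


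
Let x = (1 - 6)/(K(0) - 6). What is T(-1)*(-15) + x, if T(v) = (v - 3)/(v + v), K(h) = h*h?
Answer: -175/6 ≈ -29.167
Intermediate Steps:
K(h) = h²
T(v) = (-3 + v)/(2*v) (T(v) = (-3 + v)/((2*v)) = (-3 + v)*(1/(2*v)) = (-3 + v)/(2*v))
x = ⅚ (x = (1 - 6)/(0² - 6) = -5/(0 - 6) = -5/(-6) = -5*(-⅙) = ⅚ ≈ 0.83333)
T(-1)*(-15) + x = ((½)*(-3 - 1)/(-1))*(-15) + ⅚ = ((½)*(-1)*(-4))*(-15) + ⅚ = 2*(-15) + ⅚ = -30 + ⅚ = -175/6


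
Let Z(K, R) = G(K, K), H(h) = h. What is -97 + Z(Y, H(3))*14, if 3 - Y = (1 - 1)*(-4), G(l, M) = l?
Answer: -55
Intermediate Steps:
Y = 3 (Y = 3 - (1 - 1)*(-4) = 3 - 0*(-4) = 3 - 1*0 = 3 + 0 = 3)
Z(K, R) = K
-97 + Z(Y, H(3))*14 = -97 + 3*14 = -97 + 42 = -55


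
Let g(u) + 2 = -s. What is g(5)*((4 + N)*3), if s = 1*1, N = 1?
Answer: -45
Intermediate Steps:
s = 1
g(u) = -3 (g(u) = -2 - 1*1 = -2 - 1 = -3)
g(5)*((4 + N)*3) = -3*(4 + 1)*3 = -15*3 = -3*15 = -45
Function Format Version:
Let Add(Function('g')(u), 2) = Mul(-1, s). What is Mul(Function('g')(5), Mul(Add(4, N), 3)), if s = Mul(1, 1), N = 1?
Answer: -45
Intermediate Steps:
s = 1
Function('g')(u) = -3 (Function('g')(u) = Add(-2, Mul(-1, 1)) = Add(-2, -1) = -3)
Mul(Function('g')(5), Mul(Add(4, N), 3)) = Mul(-3, Mul(Add(4, 1), 3)) = Mul(-3, Mul(5, 3)) = Mul(-3, 15) = -45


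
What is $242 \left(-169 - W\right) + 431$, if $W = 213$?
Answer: $-92013$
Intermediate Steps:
$242 \left(-169 - W\right) + 431 = 242 \left(-169 - 213\right) + 431 = 242 \left(-382\right) + 431 = -92444 + 431 = -92013$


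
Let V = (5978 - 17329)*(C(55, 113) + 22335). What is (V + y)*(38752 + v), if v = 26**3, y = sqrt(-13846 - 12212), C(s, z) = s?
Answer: -14315698675920 + 56328*I*sqrt(26058) ≈ -1.4316e+13 + 9.0927e+6*I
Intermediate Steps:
y = I*sqrt(26058) (y = sqrt(-26058) = I*sqrt(26058) ≈ 161.42*I)
V = -254148890 (V = (5978 - 17329)*(55 + 22335) = -11351*22390 = -254148890)
v = 17576
(V + y)*(38752 + v) = (-254148890 + I*sqrt(26058))*(38752 + 17576) = (-254148890 + I*sqrt(26058))*56328 = -14315698675920 + 56328*I*sqrt(26058)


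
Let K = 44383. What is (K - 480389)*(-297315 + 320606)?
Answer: -10155015746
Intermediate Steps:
(K - 480389)*(-297315 + 320606) = (44383 - 480389)*(-297315 + 320606) = -436006*23291 = -10155015746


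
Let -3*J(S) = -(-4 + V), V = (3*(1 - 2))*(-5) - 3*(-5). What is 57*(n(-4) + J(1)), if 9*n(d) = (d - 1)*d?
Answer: 1862/3 ≈ 620.67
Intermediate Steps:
V = 30 (V = (3*(-1))*(-5) + 15 = -3*(-5) + 15 = 15 + 15 = 30)
n(d) = d*(-1 + d)/9 (n(d) = ((d - 1)*d)/9 = ((-1 + d)*d)/9 = (d*(-1 + d))/9 = d*(-1 + d)/9)
J(S) = 26/3 (J(S) = -(-1)*(-4 + 30)/3 = -(-1)*26/3 = -⅓*(-26) = 26/3)
57*(n(-4) + J(1)) = 57*((⅑)*(-4)*(-1 - 4) + 26/3) = 57*((⅑)*(-4)*(-5) + 26/3) = 57*(20/9 + 26/3) = 57*(98/9) = 1862/3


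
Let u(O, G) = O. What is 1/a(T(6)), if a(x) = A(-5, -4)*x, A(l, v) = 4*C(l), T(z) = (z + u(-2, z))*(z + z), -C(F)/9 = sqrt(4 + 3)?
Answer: -sqrt(7)/12096 ≈ -0.00021873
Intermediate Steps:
C(F) = -9*sqrt(7) (C(F) = -9*sqrt(4 + 3) = -9*sqrt(7))
T(z) = 2*z*(-2 + z) (T(z) = (z - 2)*(z + z) = (-2 + z)*(2*z) = 2*z*(-2 + z))
A(l, v) = -36*sqrt(7) (A(l, v) = 4*(-9*sqrt(7)) = -36*sqrt(7))
a(x) = -36*x*sqrt(7) (a(x) = (-36*sqrt(7))*x = -36*x*sqrt(7))
1/a(T(6)) = 1/(-36*2*6*(-2 + 6)*sqrt(7)) = 1/(-36*2*6*4*sqrt(7)) = 1/(-36*48*sqrt(7)) = 1/(-1728*sqrt(7)) = -sqrt(7)/12096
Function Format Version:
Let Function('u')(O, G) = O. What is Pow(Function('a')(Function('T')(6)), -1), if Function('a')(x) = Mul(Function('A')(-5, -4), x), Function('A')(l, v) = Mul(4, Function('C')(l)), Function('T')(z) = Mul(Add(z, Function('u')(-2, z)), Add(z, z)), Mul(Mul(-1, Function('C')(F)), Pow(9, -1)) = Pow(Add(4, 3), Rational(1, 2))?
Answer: Mul(Rational(-1, 12096), Pow(7, Rational(1, 2))) ≈ -0.00021873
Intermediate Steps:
Function('C')(F) = Mul(-9, Pow(7, Rational(1, 2))) (Function('C')(F) = Mul(-9, Pow(Add(4, 3), Rational(1, 2))) = Mul(-9, Pow(7, Rational(1, 2))))
Function('T')(z) = Mul(2, z, Add(-2, z)) (Function('T')(z) = Mul(Add(z, -2), Add(z, z)) = Mul(Add(-2, z), Mul(2, z)) = Mul(2, z, Add(-2, z)))
Function('A')(l, v) = Mul(-36, Pow(7, Rational(1, 2))) (Function('A')(l, v) = Mul(4, Mul(-9, Pow(7, Rational(1, 2)))) = Mul(-36, Pow(7, Rational(1, 2))))
Function('a')(x) = Mul(-36, x, Pow(7, Rational(1, 2))) (Function('a')(x) = Mul(Mul(-36, Pow(7, Rational(1, 2))), x) = Mul(-36, x, Pow(7, Rational(1, 2))))
Pow(Function('a')(Function('T')(6)), -1) = Pow(Mul(-36, Mul(2, 6, Add(-2, 6)), Pow(7, Rational(1, 2))), -1) = Pow(Mul(-36, Mul(2, 6, 4), Pow(7, Rational(1, 2))), -1) = Pow(Mul(-36, 48, Pow(7, Rational(1, 2))), -1) = Pow(Mul(-1728, Pow(7, Rational(1, 2))), -1) = Mul(Rational(-1, 12096), Pow(7, Rational(1, 2)))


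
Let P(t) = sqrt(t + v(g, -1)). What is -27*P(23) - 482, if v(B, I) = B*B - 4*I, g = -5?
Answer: -482 - 54*sqrt(13) ≈ -676.70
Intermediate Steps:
v(B, I) = B**2 - 4*I
P(t) = sqrt(29 + t) (P(t) = sqrt(t + ((-5)**2 - 4*(-1))) = sqrt(t + (25 + 4)) = sqrt(t + 29) = sqrt(29 + t))
-27*P(23) - 482 = -27*sqrt(29 + 23) - 482 = -54*sqrt(13) - 482 = -482 - 54*sqrt(13)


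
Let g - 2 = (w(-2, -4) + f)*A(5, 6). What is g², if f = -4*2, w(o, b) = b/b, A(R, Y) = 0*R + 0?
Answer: 4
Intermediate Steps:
A(R, Y) = 0 (A(R, Y) = 0 + 0 = 0)
w(o, b) = 1
f = -8
g = 2 (g = 2 + (1 - 8)*0 = 2 - 7*0 = 2 + 0 = 2)
g² = 2² = 4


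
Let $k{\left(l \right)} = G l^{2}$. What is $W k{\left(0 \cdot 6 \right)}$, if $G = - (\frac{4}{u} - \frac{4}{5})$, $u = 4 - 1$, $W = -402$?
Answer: $0$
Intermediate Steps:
$u = 3$ ($u = 4 - 1 = 3$)
$G = - \frac{8}{15}$ ($G = - (\frac{4}{3} - \frac{4}{5}) = \left(-1\right) \frac{8}{15} = - \frac{8}{15} \approx -0.53333$)
$k{\left(l \right)} = - \frac{8 l^{2}}{15}$
$W k{\left(0 \cdot 6 \right)} = - 402 \left(- \frac{8 \left(0 \cdot 6\right)^{2}}{15}\right) = - 402 \left(- \frac{8 \cdot 0^{2}}{15}\right) = - 402 \left(\left(- \frac{8}{15}\right) 0\right) = \left(-402\right) 0 = 0$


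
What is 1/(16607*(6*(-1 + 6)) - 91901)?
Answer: 1/406309 ≈ 2.4612e-6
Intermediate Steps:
1/(16607*(6*(-1 + 6)) - 91901) = 1/(16607*(6*5) - 91901) = 1/(16607*30 - 91901) = 1/(498210 - 91901) = 1/406309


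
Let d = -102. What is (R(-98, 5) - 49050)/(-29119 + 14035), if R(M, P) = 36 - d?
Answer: 4076/1257 ≈ 3.2426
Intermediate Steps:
R(M, P) = 138 (R(M, P) = 36 - 1*(-102) = 36 + 102 = 138)
(R(-98, 5) - 49050)/(-29119 + 14035) = (138 - 49050)/(-29119 + 14035) = -48912/(-15084) = -48912*(-1/15084) = 4076/1257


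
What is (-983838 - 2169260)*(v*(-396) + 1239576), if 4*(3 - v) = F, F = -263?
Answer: -3822661513398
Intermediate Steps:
v = 275/4 (v = 3 - ¼*(-263) = 3 + 263/4 = 275/4 ≈ 68.750)
(-983838 - 2169260)*(v*(-396) + 1239576) = (-983838 - 2169260)*((275/4)*(-396) + 1239576) = -3153098*(-27225 + 1239576) = -3153098*1212351 = -3822661513398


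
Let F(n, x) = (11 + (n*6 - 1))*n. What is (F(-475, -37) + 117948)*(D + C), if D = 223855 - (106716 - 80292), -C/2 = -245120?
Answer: 1008777598108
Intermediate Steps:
C = 490240 (C = -2*(-245120) = 490240)
F(n, x) = n*(10 + 6*n) (F(n, x) = (11 + (6*n - 1))*n = (11 + (-1 + 6*n))*n = (10 + 6*n)*n = n*(10 + 6*n))
D = 197431 (D = 223855 - 1*26424 = 223855 - 26424 = 197431)
(F(-475, -37) + 117948)*(D + C) = (2*(-475)*(5 + 3*(-475)) + 117948)*(197431 + 490240) = (2*(-475)*(5 - 1425) + 117948)*687671 = (2*(-475)*(-1420) + 117948)*687671 = (1349000 + 117948)*687671 = 1466948*687671 = 1008777598108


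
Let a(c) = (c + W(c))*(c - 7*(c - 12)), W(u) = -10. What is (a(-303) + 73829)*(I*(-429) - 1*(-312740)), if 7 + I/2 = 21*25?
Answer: 68683240888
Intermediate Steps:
I = 1036 (I = -14 + 2*(21*25) = -14 + 2*525 = -14 + 1050 = 1036)
a(c) = (-10 + c)*(84 - 6*c) (a(c) = (c - 10)*(c - 7*(c - 12)) = (-10 + c)*(c - 7*(-12 + c)) = (-10 + c)*(c + (84 - 7*c)) = (-10 + c)*(84 - 6*c))
(a(-303) + 73829)*(I*(-429) - 1*(-312740)) = ((-840 - 6*(-303)² + 144*(-303)) + 73829)*(1036*(-429) - 1*(-312740)) = ((-840 - 6*91809 - 43632) + 73829)*(-444444 + 312740) = ((-840 - 550854 - 43632) + 73829)*(-131704) = (-595326 + 73829)*(-131704) = -521497*(-131704) = 68683240888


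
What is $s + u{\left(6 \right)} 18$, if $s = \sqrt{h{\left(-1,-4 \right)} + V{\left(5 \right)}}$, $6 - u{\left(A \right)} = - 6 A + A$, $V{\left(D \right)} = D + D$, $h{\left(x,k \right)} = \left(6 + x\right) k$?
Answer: $648 + i \sqrt{10} \approx 648.0 + 3.1623 i$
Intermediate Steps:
$h{\left(x,k \right)} = k \left(6 + x\right)$
$V{\left(D \right)} = 2 D$
$u{\left(A \right)} = 6 + 5 A$ ($u{\left(A \right)} = 6 - \left(- 6 A + A\right) = 6 - - 5 A = 6 + 5 A$)
$s = i \sqrt{10}$ ($s = \sqrt{- 4 \left(6 - 1\right) + 2 \cdot 5} = \sqrt{\left(-4\right) 5 + 10} = \sqrt{-20 + 10} = \sqrt{-10} = i \sqrt{10} \approx 3.1623 i$)
$s + u{\left(6 \right)} 18 = i \sqrt{10} + \left(6 + 5 \cdot 6\right) 18 = i \sqrt{10} + \left(6 + 30\right) 18 = i \sqrt{10} + 36 \cdot 18 = i \sqrt{10} + 648 = 648 + i \sqrt{10}$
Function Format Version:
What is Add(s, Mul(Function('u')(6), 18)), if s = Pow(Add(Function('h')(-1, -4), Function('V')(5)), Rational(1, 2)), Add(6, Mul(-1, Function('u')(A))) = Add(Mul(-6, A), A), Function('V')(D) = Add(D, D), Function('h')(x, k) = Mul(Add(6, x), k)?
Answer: Add(648, Mul(I, Pow(10, Rational(1, 2)))) ≈ Add(648.00, Mul(3.1623, I))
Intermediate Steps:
Function('h')(x, k) = Mul(k, Add(6, x))
Function('V')(D) = Mul(2, D)
Function('u')(A) = Add(6, Mul(5, A)) (Function('u')(A) = Add(6, Mul(-1, Add(Mul(-6, A), A))) = Add(6, Mul(-1, Mul(-5, A))) = Add(6, Mul(5, A)))
s = Mul(I, Pow(10, Rational(1, 2))) (s = Pow(Add(Mul(-4, Add(6, -1)), Mul(2, 5)), Rational(1, 2)) = Pow(Add(Mul(-4, 5), 10), Rational(1, 2)) = Pow(Add(-20, 10), Rational(1, 2)) = Pow(-10, Rational(1, 2)) = Mul(I, Pow(10, Rational(1, 2))) ≈ Mul(3.1623, I))
Add(s, Mul(Function('u')(6), 18)) = Add(Mul(I, Pow(10, Rational(1, 2))), Mul(Add(6, Mul(5, 6)), 18)) = Add(Mul(I, Pow(10, Rational(1, 2))), Mul(Add(6, 30), 18)) = Add(Mul(I, Pow(10, Rational(1, 2))), Mul(36, 18)) = Add(Mul(I, Pow(10, Rational(1, 2))), 648) = Add(648, Mul(I, Pow(10, Rational(1, 2))))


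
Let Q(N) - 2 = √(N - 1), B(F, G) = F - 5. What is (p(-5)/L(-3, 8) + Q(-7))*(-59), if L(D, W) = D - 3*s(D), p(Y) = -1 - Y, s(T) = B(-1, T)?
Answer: -2006/15 - 118*I*√2 ≈ -133.73 - 166.88*I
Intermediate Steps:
B(F, G) = -5 + F
s(T) = -6 (s(T) = -5 - 1 = -6)
Q(N) = 2 + √(-1 + N) (Q(N) = 2 + √(N - 1) = 2 + √(-1 + N))
L(D, W) = 18 + D (L(D, W) = D - 3*(-6) = D + 18 = 18 + D)
(p(-5)/L(-3, 8) + Q(-7))*(-59) = ((-1 - 1*(-5))/(18 - 3) + (2 + √(-1 - 7)))*(-59) = ((-1 + 5)/15 + (2 + √(-8)))*(-59) = (4*(1/15) + (2 + 2*I*√2))*(-59) = (4/15 + (2 + 2*I*√2))*(-59) = (34/15 + 2*I*√2)*(-59) = -2006/15 - 118*I*√2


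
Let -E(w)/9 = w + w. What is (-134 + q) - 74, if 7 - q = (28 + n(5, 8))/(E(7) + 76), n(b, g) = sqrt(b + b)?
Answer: -5011/25 + sqrt(10)/50 ≈ -200.38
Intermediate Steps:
n(b, g) = sqrt(2)*sqrt(b) (n(b, g) = sqrt(2*b) = sqrt(2)*sqrt(b))
E(w) = -18*w (E(w) = -9*(w + w) = -18*w)
q = 189/25 + sqrt(10)/50 (q = 7 - (28 + sqrt(2)*sqrt(5))/(-18*7 + 76) = 7 - (28 + sqrt(10))/(-126 + 76) = 7 - (28 + sqrt(10))/(-50) = 7 - (28 + sqrt(10))*(-1)/50 = 7 - (-14/25 - sqrt(10)/50) = 7 + (14/25 + sqrt(10)/50) = 189/25 + sqrt(10)/50 ≈ 7.6232)
(-134 + q) - 74 = (-134 + (189/25 + sqrt(10)/50)) - 74 = (-3161/25 + sqrt(10)/50) - 74 = -5011/25 + sqrt(10)/50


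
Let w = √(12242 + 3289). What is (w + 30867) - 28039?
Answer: 2828 + √15531 ≈ 2952.6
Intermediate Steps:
w = √15531 ≈ 124.62
(w + 30867) - 28039 = (√15531 + 30867) - 28039 = (30867 + √15531) - 28039 = 2828 + √15531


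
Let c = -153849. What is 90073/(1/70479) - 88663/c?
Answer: 976672678506646/153849 ≈ 6.3483e+9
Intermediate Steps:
90073/(1/70479) - 88663/c = 90073/(1/70479) - 88663/(-153849) = 90073/(1/70479) - 88663*(-1/153849) = 90073*70479 + 88663/153849 = 6348254967 + 88663/153849 = 976672678506646/153849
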